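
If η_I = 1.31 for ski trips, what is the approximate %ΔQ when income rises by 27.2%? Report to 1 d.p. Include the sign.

%ΔQ ≈ η × %ΔI = 1.31 × 27.2% = 35.6%.

35.6%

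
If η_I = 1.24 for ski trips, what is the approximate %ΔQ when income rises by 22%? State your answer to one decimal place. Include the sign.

%ΔQ ≈ η × %ΔI = 1.24 × 22% = 27.3%.

27.3%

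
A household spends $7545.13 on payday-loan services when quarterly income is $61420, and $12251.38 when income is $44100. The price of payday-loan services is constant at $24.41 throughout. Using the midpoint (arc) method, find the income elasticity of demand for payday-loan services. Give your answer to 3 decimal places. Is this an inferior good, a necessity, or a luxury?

-1.448 (inferior good)

With a constant price, Q₁ = 7545.13/24.41 = 309.100 and Q₂ = 12251.38/24.41 = 501.900 (equivalently, work directly with expenditure since P cancels).
Midpoint %ΔQ = (12251.38 − 7545.13)/9898.25 = 0.47546; midpoint %ΔI = (44100 − 61420)/52760 = -0.32828.
η = 0.47546 / -0.32828 = -1.448.
η < 0 ⇒ inferior good.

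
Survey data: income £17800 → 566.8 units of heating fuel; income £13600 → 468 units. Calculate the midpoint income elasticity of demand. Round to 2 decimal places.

ΔQ = 468 − 566.8 = -98.8; midpoint Q̄ = (566.8 + 468)/2 = 517.4.
ΔI = 13600 − 17800 = -4200; midpoint Ī = (17800 + 13600)/2 = 15700.
η = (ΔQ/Q̄) ÷ (ΔI/Ī) = (-98.8/517.4) ÷ (-4200/15700) = 0.71.

0.71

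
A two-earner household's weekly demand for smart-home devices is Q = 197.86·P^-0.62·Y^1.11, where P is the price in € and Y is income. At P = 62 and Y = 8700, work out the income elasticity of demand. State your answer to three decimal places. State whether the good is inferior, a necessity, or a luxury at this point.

For a multiplicative demand Q = A·P^α·Y^β, the income elasticity is β everywhere.
Here β = 1.11, so η = 1.110.
Since η > 1, this is a luxury.

1.110 (luxury)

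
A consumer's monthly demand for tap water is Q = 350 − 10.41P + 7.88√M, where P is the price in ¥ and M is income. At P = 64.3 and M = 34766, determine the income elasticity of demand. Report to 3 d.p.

0.639

At P = 64.3, M = 34766: Q = 1149.914.
Holding P constant, ∂Q/∂M = 7.88/(2√M) = 0.0211309.
η_M = (∂Q/∂M)·(M/Q) = 0.0211309 × (34766/1149.914) = 0.639.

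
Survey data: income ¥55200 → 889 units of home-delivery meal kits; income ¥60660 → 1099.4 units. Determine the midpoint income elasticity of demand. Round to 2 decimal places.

ΔQ = 1099.4 − 889 = 210.4; midpoint Q̄ = (889 + 1099.4)/2 = 994.2.
ΔI = 60660 − 55200 = 5460; midpoint Ī = (55200 + 60660)/2 = 57930.
η = (ΔQ/Q̄) ÷ (ΔI/Ī) = (210.4/994.2) ÷ (5460/57930) = 2.25.

2.25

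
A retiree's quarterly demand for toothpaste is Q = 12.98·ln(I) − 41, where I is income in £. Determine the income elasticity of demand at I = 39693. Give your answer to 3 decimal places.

0.135

At I = 39693: Q = 96.444.
dQ/dI = 12.98/I = 0.00032701 at this income.
η = (dQ/dI)·(I/Q) = 0.00032701 × (39693/96.444) = 0.135.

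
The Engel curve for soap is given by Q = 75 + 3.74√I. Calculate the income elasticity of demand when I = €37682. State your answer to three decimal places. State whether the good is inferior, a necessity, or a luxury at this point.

At I = 37682: Q = 801.003.
dQ/dI = 3.74/(2√I) = 0.00963329 at this income.
η = (dQ/dI)·(I/Q) = 0.00963329 × (37682/801.003) = 0.453.
Since 0 < η < 1, the good is a necessity.

0.453 (necessity)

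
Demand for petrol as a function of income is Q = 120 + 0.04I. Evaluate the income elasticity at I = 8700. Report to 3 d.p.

0.744

At I = 8700: Q = 468.000.
dQ/dI = 0.04.
η = (dQ/dI)·(I/Q) = 0.04 × (8700/468.000) = 0.744.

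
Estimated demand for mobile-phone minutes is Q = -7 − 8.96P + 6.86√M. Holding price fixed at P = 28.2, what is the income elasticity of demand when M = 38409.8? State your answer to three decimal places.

At P = 28.2, M = 38409.8: Q = 1084.779.
Holding P constant, ∂Q/∂M = 6.86/(2√M) = 0.0175014.
η_M = (∂Q/∂M)·(M/Q) = 0.0175014 × (38409.8/1084.779) = 0.620.

0.620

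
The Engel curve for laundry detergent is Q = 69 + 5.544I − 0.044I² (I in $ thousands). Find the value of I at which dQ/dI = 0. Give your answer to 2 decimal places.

63.00

dQ/dI = 5.544 − 0.088I.
The good is inferior where dQ/dI < 0. Setting dQ/dI = 0 gives I = 5.544 / 0.088 = 63.00.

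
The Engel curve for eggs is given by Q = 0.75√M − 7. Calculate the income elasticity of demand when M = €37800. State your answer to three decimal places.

0.525

At M = 37800: Q = 138.817.
dQ/dM = 0.75/(2√M) = 0.00192879 at this income.
η = (dQ/dM)·(M/Q) = 0.00192879 × (37800/138.817) = 0.525.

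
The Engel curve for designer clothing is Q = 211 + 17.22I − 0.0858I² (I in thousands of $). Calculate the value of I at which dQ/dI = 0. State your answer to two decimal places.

100.35

dQ/dI = 17.22 − 0.1716I.
The good is inferior where dQ/dI < 0. Setting dQ/dI = 0 gives I = 17.22 / 0.1716 = 100.35.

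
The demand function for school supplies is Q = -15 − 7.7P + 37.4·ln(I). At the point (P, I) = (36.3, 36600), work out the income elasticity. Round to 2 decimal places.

0.38

At P = 36.3, I = 36600: Q = 98.482.
Holding P constant, ∂Q/∂I = 37.4/I = 0.00102186.
η_I = (∂Q/∂I)·(I/Q) = 0.00102186 × (36600/98.482) = 0.38.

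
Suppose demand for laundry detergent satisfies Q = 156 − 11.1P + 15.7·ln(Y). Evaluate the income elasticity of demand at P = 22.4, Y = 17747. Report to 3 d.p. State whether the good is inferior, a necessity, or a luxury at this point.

At P = 22.4, Y = 17747: Q = 60.968.
Holding P constant, ∂Q/∂Y = 15.7/Y = 0.000884657.
η_Y = (∂Q/∂Y)·(Y/Q) = 0.000884657 × (17747/60.968) = 0.258.
Since 0 < η < 1, this is a necessity.

0.258 (necessity)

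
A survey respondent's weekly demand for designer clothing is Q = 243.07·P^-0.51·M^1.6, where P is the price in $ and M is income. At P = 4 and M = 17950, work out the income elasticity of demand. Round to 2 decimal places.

For a multiplicative demand Q = A·P^α·M^β, the income elasticity is β everywhere.
Here β = 1.6, so η = 1.60.

1.60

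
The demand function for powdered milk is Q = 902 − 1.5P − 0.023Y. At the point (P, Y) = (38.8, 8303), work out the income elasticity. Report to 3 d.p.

-0.293

At P = 38.8, Y = 8303: Q = 652.831.
Holding P constant, ∂Q/∂Y = −0.023.
η_Y = (∂Q/∂Y)·(Y/Q) = -0.023 × (8303/652.831) = -0.293.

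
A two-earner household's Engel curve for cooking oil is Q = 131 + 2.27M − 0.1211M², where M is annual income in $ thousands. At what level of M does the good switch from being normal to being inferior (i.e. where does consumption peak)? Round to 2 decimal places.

dQ/dM = 2.27 − 0.2422M.
The good is inferior where dQ/dM < 0. Setting dQ/dM = 0 gives M = 2.27 / 0.2422 = 9.37.

9.37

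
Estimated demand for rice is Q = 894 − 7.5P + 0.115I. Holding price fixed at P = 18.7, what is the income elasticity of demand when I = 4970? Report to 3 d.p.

0.431

At P = 18.7, I = 4970: Q = 1325.300.
Holding P constant, ∂Q/∂I = 0.115.
η_I = (∂Q/∂I)·(I/Q) = 0.115 × (4970/1325.300) = 0.431.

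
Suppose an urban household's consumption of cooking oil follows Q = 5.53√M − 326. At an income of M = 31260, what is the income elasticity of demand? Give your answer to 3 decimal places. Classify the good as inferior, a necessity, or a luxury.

0.750 (necessity)

At M = 31260: Q = 651.732.
dQ/dM = 5.53/(2√M) = 0.0156387 at this income.
η = (dQ/dM)·(M/Q) = 0.0156387 × (31260/651.732) = 0.750.
Since 0 < η < 1, the good is a necessity.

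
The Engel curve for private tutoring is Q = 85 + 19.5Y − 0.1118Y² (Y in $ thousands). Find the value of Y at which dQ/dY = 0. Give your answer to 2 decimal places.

87.21

dQ/dY = 19.5 − 0.2236Y.
The good is inferior where dQ/dY < 0. Setting dQ/dY = 0 gives Y = 19.5 / 0.2236 = 87.21.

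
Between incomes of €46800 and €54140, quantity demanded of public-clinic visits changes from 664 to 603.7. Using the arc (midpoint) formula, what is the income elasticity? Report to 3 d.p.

-0.654

ΔQ = 603.7 − 664 = -60.3; midpoint Q̄ = (664 + 603.7)/2 = 633.85.
ΔI = 54140 − 46800 = 7340; midpoint Ī = (46800 + 54140)/2 = 50470.
η = (ΔQ/Q̄) ÷ (ΔI/Ī) = (-60.3/633.85) ÷ (7340/50470) = -0.654.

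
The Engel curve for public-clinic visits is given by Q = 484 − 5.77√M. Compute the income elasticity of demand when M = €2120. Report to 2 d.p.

At M = 2120: Q = 218.329.
dQ/dM = -5.77/(2√M) = -0.0626582 at this income.
η = (dQ/dM)·(M/Q) = -0.0626582 × (2120/218.329) = -0.61.

-0.61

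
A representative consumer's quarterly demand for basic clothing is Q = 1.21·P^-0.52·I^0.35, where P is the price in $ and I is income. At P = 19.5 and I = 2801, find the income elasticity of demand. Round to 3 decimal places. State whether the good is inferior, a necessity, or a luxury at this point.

0.350 (necessity)

For a multiplicative demand Q = A·P^α·I^β, the income elasticity is β everywhere.
Here β = 0.35, so η = 0.350.
Since 0 < η < 1, this is a necessity.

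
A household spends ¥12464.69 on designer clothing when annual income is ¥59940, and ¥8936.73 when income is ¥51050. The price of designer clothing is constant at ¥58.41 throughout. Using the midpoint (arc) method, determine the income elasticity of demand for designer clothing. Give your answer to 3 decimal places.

2.058

With a constant price, Q₁ = 12464.69/58.41 = 213.400 and Q₂ = 8936.73/58.41 = 153.000 (equivalently, work directly with expenditure since P cancels).
Midpoint %ΔQ = (8936.73 − 12464.69)/10700.71 = -0.32969; midpoint %ΔI = (51050 − 59940)/55495 = -0.16019.
η = -0.32969 / -0.16019 = 2.058.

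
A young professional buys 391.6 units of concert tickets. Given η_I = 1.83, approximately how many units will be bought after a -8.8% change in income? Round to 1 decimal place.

328.5

%ΔQ ≈ η × %ΔI = 1.83 × (-8.8%) = -16.104%.
New Q ≈ 391.6 × (1 − 0.16104) = 328.5.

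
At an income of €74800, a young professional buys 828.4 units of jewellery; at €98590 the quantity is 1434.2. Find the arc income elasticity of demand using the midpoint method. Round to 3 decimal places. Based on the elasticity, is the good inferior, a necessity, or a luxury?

1.951 (luxury)

ΔQ = 1434.2 − 828.4 = 605.8; midpoint Q̄ = (828.4 + 1434.2)/2 = 1131.3.
ΔI = 98590 − 74800 = 23790; midpoint Ī = (74800 + 98590)/2 = 86695.
η = (ΔQ/Q̄) ÷ (ΔI/Ī) = (605.8/1131.3) ÷ (23790/86695) = 1.951.
η > 1 ⇒ luxury.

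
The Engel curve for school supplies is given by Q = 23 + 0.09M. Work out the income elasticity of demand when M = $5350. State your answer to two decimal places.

0.95

At M = 5350: Q = 504.500.
dQ/dM = 0.09.
η = (dQ/dM)·(M/Q) = 0.09 × (5350/504.500) = 0.95.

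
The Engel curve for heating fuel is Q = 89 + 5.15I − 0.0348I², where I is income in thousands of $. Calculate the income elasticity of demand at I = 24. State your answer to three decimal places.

0.434

At I = 24: Q = 192.5552.
dQ/dI = 5.15 − 0.0696I = 3.47960.
η = (dQ/dI)·(I/Q) = 3.47960 × (24/192.5552) = 0.434.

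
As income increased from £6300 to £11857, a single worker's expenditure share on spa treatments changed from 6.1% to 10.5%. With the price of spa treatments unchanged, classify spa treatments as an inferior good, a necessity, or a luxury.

luxury

The budget share rises as income rises, so η > 1.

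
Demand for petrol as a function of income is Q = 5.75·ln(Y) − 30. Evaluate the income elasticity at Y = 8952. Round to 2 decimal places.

0.26

At Y = 8952: Q = 22.323.
dQ/dY = 5.75/Y = 0.000642315 at this income.
η = (dQ/dY)·(Y/Q) = 0.000642315 × (8952/22.323) = 0.26.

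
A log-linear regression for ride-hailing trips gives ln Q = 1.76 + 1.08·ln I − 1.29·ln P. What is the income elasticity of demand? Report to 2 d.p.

1.08

In a log-linear demand, the coefficient on ln I is the income elasticity.
So η = 1.08.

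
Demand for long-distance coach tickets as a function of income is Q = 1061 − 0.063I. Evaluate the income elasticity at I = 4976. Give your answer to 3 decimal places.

-0.419

At I = 4976: Q = 747.512.
dQ/dI = −0.063.
η = (dQ/dI)·(I/Q) = -0.063 × (4976/747.512) = -0.419.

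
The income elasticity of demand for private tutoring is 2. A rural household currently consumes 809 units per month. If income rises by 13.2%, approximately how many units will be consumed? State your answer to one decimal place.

1022.6

%ΔQ ≈ η × %ΔI = 2 × 13.2% = 26.4%.
New Q ≈ 809 × (1 + 0.264) = 1022.6.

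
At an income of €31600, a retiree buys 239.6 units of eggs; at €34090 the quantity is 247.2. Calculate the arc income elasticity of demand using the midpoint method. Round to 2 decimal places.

0.41

ΔQ = 247.2 − 239.6 = 7.6; midpoint Q̄ = (239.6 + 247.2)/2 = 243.4.
ΔI = 34090 − 31600 = 2490; midpoint Ī = (31600 + 34090)/2 = 32845.
η = (ΔQ/Q̄) ÷ (ΔI/Ī) = (7.6/243.4) ÷ (2490/32845) = 0.41.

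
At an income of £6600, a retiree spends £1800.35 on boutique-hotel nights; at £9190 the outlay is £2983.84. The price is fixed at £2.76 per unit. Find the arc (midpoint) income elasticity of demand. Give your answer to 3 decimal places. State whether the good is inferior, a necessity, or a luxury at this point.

With a constant price, Q₁ = 1800.35/2.76 = 652.301 and Q₂ = 2983.84/2.76 = 1081.101 (equivalently, work directly with expenditure since P cancels).
Midpoint %ΔQ = (2983.84 − 1800.35)/2392.10 = 0.49475; midpoint %ΔI = (9190 − 6600)/7895 = 0.32806.
η = 0.49475 / 0.32806 = 1.508.
η > 1 ⇒ luxury.

1.508 (luxury)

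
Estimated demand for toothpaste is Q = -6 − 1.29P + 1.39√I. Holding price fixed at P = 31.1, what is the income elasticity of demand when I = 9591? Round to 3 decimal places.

0.756

At P = 31.1, I = 9591: Q = 90.009.
Holding P constant, ∂Q/∂I = 1.39/(2√I) = 0.00709664.
η_I = (∂Q/∂I)·(I/Q) = 0.00709664 × (9591/90.009) = 0.756.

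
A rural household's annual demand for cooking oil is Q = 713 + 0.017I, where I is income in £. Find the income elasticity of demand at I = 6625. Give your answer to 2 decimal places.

At I = 6625: Q = 825.625.
dQ/dI = 0.017.
η = (dQ/dI)·(I/Q) = 0.017 × (6625/825.625) = 0.14.

0.14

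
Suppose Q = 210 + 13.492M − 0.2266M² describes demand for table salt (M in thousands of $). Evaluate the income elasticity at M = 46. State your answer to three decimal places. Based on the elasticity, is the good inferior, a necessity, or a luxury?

-0.964 (inferior good)

At M = 46: Q = 351.1464.
dQ/dM = 13.492 − 0.4532M = -7.35520.
η = (dQ/dM)·(M/Q) = -7.35520 × (46/351.1464) = -0.964.
η < 0 ⇒ inferior good.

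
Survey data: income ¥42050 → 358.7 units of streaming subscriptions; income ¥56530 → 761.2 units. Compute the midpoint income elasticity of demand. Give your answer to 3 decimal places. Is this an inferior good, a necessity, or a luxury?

ΔQ = 761.2 − 358.7 = 402.5; midpoint Q̄ = (358.7 + 761.2)/2 = 559.95.
ΔI = 56530 − 42050 = 14480; midpoint Ī = (42050 + 56530)/2 = 49290.
η = (ΔQ/Q̄) ÷ (ΔI/Ī) = (402.5/559.95) ÷ (14480/49290) = 2.447.
η > 1 ⇒ luxury.

2.447 (luxury)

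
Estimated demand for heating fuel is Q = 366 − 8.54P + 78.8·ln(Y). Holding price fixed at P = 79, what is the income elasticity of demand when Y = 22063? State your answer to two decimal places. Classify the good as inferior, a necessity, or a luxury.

At P = 79, Y = 22063: Q = 479.471.
Holding P constant, ∂Q/∂Y = 78.8/Y = 0.00357159.
η_Y = (∂Q/∂Y)·(Y/Q) = 0.00357159 × (22063/479.471) = 0.16.
Since 0 < η < 1, this is a necessity.

0.16 (necessity)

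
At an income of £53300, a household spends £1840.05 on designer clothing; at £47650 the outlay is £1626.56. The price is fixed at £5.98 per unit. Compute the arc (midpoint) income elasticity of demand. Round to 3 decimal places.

1.100

With a constant price, Q₁ = 1840.05/5.98 = 307.701 and Q₂ = 1626.56/5.98 = 272.000 (equivalently, work directly with expenditure since P cancels).
Midpoint %ΔQ = (1626.56 − 1840.05)/1733.30 = -0.12317; midpoint %ΔI = (47650 − 53300)/50475 = -0.11194.
η = -0.12317 / -0.11194 = 1.100.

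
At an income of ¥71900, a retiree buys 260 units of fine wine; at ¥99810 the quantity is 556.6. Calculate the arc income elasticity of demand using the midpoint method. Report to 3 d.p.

2.235

ΔQ = 556.6 − 260 = 296.6; midpoint Q̄ = (260 + 556.6)/2 = 408.3.
ΔI = 99810 − 71900 = 27910; midpoint Ī = (71900 + 99810)/2 = 85855.
η = (ΔQ/Q̄) ÷ (ΔI/Ī) = (296.6/408.3) ÷ (27910/85855) = 2.235.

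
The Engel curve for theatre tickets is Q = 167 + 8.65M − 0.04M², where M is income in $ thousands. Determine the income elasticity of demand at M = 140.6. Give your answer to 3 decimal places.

At M = 140.6: Q = 592.4556.
dQ/dM = 8.65 − 0.08M = -2.59800.
η = (dQ/dM)·(M/Q) = -2.59800 × (140.6/592.4556) = -0.617.

-0.617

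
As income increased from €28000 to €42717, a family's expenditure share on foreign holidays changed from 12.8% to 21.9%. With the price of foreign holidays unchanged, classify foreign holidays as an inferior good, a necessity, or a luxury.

The budget share rises as income rises, so η > 1.

luxury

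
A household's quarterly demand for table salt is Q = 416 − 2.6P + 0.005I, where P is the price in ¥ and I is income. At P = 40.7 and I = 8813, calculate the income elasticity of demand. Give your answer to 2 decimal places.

At P = 40.7, I = 8813: Q = 354.245.
Holding P constant, ∂Q/∂I = 0.005.
η_I = (∂Q/∂I)·(I/Q) = 0.005 × (8813/354.245) = 0.12.

0.12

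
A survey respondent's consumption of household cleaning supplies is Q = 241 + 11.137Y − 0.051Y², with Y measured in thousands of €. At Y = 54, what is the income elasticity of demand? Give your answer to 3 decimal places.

At Y = 54: Q = 693.6820.
dQ/dY = 11.137 − 0.102Y = 5.62900.
η = (dQ/dY)·(Y/Q) = 5.62900 × (54/693.6820) = 0.438.

0.438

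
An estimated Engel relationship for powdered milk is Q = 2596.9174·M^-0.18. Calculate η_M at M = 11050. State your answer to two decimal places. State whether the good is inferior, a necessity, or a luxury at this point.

For Q = A·M^β the income elasticity is constant and equal to β.
Here β = -0.18, so η = -0.18.
Since η < 0, the good is an inferior good.

-0.18 (inferior good)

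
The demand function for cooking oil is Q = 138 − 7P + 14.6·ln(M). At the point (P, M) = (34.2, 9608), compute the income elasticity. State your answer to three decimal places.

At P = 34.2, M = 9608: Q = 32.487.
Holding P constant, ∂Q/∂M = 14.6/M = 0.00151957.
η_M = (∂Q/∂M)·(M/Q) = 0.00151957 × (9608/32.487) = 0.449.

0.449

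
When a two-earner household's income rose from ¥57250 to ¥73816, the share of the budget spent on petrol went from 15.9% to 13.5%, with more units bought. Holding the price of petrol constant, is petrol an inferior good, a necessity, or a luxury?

necessity

Quantity rises but the budget share falls as income rises, so 0 < η < 1.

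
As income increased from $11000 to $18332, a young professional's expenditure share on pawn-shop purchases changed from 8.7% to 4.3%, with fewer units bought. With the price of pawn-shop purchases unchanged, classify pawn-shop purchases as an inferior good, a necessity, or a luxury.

inferior good

Quantity demanded falls as income rises, so η < 0.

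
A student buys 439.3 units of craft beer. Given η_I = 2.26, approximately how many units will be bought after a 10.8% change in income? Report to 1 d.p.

546.5

%ΔQ ≈ η × %ΔI = 2.26 × 10.8% = 24.408%.
New Q ≈ 439.3 × (1 + 0.24408) = 546.5.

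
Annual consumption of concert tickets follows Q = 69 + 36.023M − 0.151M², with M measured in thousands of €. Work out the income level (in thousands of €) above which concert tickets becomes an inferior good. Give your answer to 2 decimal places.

dQ/dM = 36.023 − 0.302M.
The good is inferior where dQ/dM < 0. Setting dQ/dM = 0 gives M = 36.023 / 0.302 = 119.28.

119.28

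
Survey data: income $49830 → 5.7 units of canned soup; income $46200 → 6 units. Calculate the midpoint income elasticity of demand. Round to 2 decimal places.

ΔQ = 6 − 5.7 = 0.3; midpoint Q̄ = (5.7 + 6)/2 = 5.85.
ΔI = 46200 − 49830 = -3630; midpoint Ī = (49830 + 46200)/2 = 48015.
η = (ΔQ/Q̄) ÷ (ΔI/Ī) = (0.3/5.85) ÷ (-3630/48015) = -0.68.

-0.68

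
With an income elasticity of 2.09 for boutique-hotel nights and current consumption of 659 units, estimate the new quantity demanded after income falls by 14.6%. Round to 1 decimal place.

%ΔQ ≈ η × %ΔI = 2.09 × (-14.6%) = -30.514%.
New Q ≈ 659 × (1 − 0.30514) = 457.9.

457.9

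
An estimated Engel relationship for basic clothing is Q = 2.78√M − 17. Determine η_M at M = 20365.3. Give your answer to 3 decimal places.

0.522

At M = 20365.3: Q = 379.726.
dQ/dM = 2.78/(2√M) = 0.00974023 at this income.
η = (dQ/dM)·(M/Q) = 0.00974023 × (20365.3/379.726) = 0.522.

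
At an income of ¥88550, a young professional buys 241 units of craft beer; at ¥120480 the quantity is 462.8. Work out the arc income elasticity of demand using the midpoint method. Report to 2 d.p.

ΔQ = 462.8 − 241 = 221.8; midpoint Q̄ = (241 + 462.8)/2 = 351.9.
ΔI = 120480 − 88550 = 31930; midpoint Ī = (88550 + 120480)/2 = 104515.
η = (ΔQ/Q̄) ÷ (ΔI/Ī) = (221.8/351.9) ÷ (31930/104515) = 2.06.

2.06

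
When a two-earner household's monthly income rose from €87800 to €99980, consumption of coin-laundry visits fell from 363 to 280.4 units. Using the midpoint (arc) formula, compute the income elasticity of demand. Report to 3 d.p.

ΔQ = 280.4 − 363 = -82.6; midpoint Q̄ = (363 + 280.4)/2 = 321.7.
ΔI = 99980 − 87800 = 12180; midpoint Ī = (87800 + 99980)/2 = 93890.
η = (ΔQ/Q̄) ÷ (ΔI/Ī) = (-82.6/321.7) ÷ (12180/93890) = -1.979.

-1.979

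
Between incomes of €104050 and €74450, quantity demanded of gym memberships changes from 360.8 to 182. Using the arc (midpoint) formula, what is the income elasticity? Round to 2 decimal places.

1.99

ΔQ = 182 − 360.8 = -178.8; midpoint Q̄ = (360.8 + 182)/2 = 271.4.
ΔI = 74450 − 104050 = -29600; midpoint Ī = (104050 + 74450)/2 = 89250.
η = (ΔQ/Q̄) ÷ (ΔI/Ī) = (-178.8/271.4) ÷ (-29600/89250) = 1.99.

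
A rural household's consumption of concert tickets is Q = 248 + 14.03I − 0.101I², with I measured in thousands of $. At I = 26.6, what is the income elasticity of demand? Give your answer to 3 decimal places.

At I = 26.6: Q = 549.7344.
dQ/dI = 14.03 − 0.202I = 8.65680.
η = (dQ/dI)·(I/Q) = 8.65680 × (26.6/549.7344) = 0.419.

0.419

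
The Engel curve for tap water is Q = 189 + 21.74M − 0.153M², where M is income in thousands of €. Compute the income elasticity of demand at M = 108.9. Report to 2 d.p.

-1.70

At M = 108.9: Q = 742.0269.
dQ/dM = 21.74 − 0.306M = -11.58340.
η = (dQ/dM)·(M/Q) = -11.58340 × (108.9/742.0269) = -1.70.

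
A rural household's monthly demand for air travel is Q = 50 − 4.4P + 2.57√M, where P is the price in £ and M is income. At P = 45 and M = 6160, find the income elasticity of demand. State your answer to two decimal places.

1.88

At P = 45, M = 6160: Q = 53.708.
Holding P constant, ∂Q/∂M = 2.57/(2√M) = 0.0163724.
η_M = (∂Q/∂M)·(M/Q) = 0.0163724 × (6160/53.708) = 1.88.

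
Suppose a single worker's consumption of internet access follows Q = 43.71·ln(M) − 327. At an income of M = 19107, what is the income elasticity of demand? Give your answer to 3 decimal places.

At M = 19107: Q = 103.885.
dQ/dM = 43.71/M = 0.00228764 at this income.
η = (dQ/dM)·(M/Q) = 0.00228764 × (19107/103.885) = 0.421.

0.421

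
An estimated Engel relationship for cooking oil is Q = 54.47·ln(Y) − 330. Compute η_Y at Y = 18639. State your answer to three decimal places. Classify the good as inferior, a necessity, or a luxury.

0.265 (necessity)

At Y = 18639: Q = 205.604.
dQ/dY = 54.47/Y = 0.00292237 at this income.
η = (dQ/dY)·(Y/Q) = 0.00292237 × (18639/205.604) = 0.265.
Since 0 < η < 1, the good is a necessity.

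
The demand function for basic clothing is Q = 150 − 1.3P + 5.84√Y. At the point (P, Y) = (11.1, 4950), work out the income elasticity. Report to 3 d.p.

At P = 11.1, Y = 4950: Q = 546.450.
Holding P constant, ∂Q/∂Y = 5.84/(2√Y) = 0.0415031.
η_Y = (∂Q/∂Y)·(Y/Q) = 0.0415031 × (4950/546.450) = 0.376.

0.376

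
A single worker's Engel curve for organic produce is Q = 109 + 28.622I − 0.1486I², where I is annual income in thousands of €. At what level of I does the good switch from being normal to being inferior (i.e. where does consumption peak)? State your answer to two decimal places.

dQ/dI = 28.622 − 0.2972I.
The good is inferior where dQ/dI < 0. Setting dQ/dI = 0 gives I = 28.622 / 0.2972 = 96.31.

96.31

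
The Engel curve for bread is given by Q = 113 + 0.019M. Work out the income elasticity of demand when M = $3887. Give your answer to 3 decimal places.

0.395

At M = 3887: Q = 186.853.
dQ/dM = 0.019.
η = (dQ/dM)·(M/Q) = 0.019 × (3887/186.853) = 0.395.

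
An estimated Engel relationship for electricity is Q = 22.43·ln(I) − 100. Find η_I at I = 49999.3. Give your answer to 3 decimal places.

0.157

At I = 49999.3: Q = 142.687.
dQ/dI = 22.43/I = 0.000448606 at this income.
η = (dQ/dI)·(I/Q) = 0.000448606 × (49999.3/142.687) = 0.157.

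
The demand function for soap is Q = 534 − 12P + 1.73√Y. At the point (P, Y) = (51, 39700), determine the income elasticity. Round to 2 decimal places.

0.65

At P = 51, Y = 39700: Q = 266.700.
Holding P constant, ∂Q/∂Y = 1.73/(2√Y) = 0.00434131.
η_Y = (∂Q/∂Y)·(Y/Q) = 0.00434131 × (39700/266.700) = 0.65.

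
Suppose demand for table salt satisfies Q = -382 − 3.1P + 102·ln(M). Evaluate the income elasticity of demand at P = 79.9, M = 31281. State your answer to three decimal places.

At P = 79.9, M = 31281: Q = 426.088.
Holding P constant, ∂Q/∂M = 102/M = 0.00326077.
η_M = (∂Q/∂M)·(M/Q) = 0.00326077 × (31281/426.088) = 0.239.

0.239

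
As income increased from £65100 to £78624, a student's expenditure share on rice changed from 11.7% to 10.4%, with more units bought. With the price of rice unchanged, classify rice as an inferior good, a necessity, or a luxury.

Quantity rises but the budget share falls as income rises, so 0 < η < 1.

necessity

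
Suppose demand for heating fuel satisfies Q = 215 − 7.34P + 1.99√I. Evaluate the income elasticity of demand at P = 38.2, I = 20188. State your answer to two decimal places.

At P = 38.2, I = 20188: Q = 217.360.
Holding P constant, ∂Q/∂I = 1.99/(2√I) = 0.00700288.
η_I = (∂Q/∂I)·(I/Q) = 0.00700288 × (20188/217.360) = 0.65.

0.65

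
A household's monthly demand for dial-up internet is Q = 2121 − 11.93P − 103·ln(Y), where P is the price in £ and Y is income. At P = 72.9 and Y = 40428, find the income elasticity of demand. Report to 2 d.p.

-0.65

At P = 72.9, Y = 40428: Q = 158.753.
Holding P constant, ∂Q/∂Y = -103/Y = -0.00254774.
η_Y = (∂Q/∂Y)·(Y/Q) = -0.00254774 × (40428/158.753) = -0.65.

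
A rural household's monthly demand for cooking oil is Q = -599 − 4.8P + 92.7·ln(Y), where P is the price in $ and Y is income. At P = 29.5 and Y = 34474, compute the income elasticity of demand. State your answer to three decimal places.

0.407

At P = 29.5, Y = 34474: Q = 227.926.
Holding P constant, ∂Q/∂Y = 92.7/Y = 0.00268898.
η_Y = (∂Q/∂Y)·(Y/Q) = 0.00268898 × (34474/227.926) = 0.407.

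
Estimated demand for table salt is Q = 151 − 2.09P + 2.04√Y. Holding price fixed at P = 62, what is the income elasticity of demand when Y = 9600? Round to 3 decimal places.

At P = 62, Y = 9600: Q = 221.298.
Holding P constant, ∂Q/∂Y = 2.04/(2√Y) = 0.0104103.
η_Y = (∂Q/∂Y)·(Y/Q) = 0.0104103 × (9600/221.298) = 0.452.

0.452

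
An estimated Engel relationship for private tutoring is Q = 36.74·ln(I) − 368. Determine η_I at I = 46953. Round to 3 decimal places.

1.350

At I = 46953: Q = 27.209.
dQ/dI = 36.74/I = 0.000782485 at this income.
η = (dQ/dI)·(I/Q) = 0.000782485 × (46953/27.209) = 1.350.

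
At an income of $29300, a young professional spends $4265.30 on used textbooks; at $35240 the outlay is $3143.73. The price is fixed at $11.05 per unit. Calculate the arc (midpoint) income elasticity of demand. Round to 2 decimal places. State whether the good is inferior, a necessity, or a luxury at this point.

-1.64 (inferior good)

With a constant price, Q₁ = 4265.30/11.05 = 386.000 and Q₂ = 3143.73/11.05 = 284.500 (equivalently, work directly with expenditure since P cancels).
Midpoint %ΔQ = (3143.73 − 4265.30)/3704.52 = -0.30276; midpoint %ΔI = (35240 − 29300)/32270 = 0.18407.
η = -0.30276 / 0.18407 = -1.64.
η < 0 ⇒ inferior good.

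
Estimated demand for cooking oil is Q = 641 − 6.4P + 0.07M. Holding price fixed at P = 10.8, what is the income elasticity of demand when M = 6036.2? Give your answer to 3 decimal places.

0.425

At P = 10.8, M = 6036.2: Q = 994.414.
Holding P constant, ∂Q/∂M = 0.07.
η_M = (∂Q/∂M)·(M/Q) = 0.07 × (6036.2/994.414) = 0.425.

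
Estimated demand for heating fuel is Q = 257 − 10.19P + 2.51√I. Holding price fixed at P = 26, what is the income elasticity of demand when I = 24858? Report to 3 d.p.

At P = 26, I = 24858: Q = 387.797.
Holding P constant, ∂Q/∂I = 2.51/(2√I) = 0.00795996.
η_I = (∂Q/∂I)·(I/Q) = 0.00795996 × (24858/387.797) = 0.510.

0.510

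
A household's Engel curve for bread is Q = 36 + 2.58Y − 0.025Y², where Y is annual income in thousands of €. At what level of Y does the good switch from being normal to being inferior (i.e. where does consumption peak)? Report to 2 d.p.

51.60

dQ/dY = 2.58 − 0.05Y.
The good is inferior where dQ/dY < 0. Setting dQ/dY = 0 gives Y = 2.58 / 0.05 = 51.60.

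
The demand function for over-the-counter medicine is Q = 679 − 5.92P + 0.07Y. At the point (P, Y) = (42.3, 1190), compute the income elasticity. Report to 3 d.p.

0.163

At P = 42.3, Y = 1190: Q = 511.884.
Holding P constant, ∂Q/∂Y = 0.07.
η_Y = (∂Q/∂Y)·(Y/Q) = 0.07 × (1190/511.884) = 0.163.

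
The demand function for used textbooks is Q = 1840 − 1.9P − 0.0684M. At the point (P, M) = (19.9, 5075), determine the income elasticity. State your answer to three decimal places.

-0.239

At P = 19.9, M = 5075: Q = 1455.060.
Holding P constant, ∂Q/∂M = −0.0684.
η_M = (∂Q/∂M)·(M/Q) = -0.0684 × (5075/1455.060) = -0.239.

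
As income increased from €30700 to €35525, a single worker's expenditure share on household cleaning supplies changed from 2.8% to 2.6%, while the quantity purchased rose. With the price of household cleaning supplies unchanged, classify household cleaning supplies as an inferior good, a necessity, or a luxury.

Quantity rises but the budget share falls as income rises, so 0 < η < 1.

necessity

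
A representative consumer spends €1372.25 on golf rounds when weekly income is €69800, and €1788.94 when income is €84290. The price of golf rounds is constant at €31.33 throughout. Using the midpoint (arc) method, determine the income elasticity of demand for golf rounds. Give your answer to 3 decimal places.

1.402

With a constant price, Q₁ = 1372.25/31.33 = 43.800 and Q₂ = 1788.94/31.33 = 57.100 (equivalently, work directly with expenditure since P cancels).
Midpoint %ΔQ = (1788.94 − 1372.25)/1580.60 = 0.26363; midpoint %ΔI = (84290 − 69800)/77045 = 0.18807.
η = 0.26363 / 0.18807 = 1.402.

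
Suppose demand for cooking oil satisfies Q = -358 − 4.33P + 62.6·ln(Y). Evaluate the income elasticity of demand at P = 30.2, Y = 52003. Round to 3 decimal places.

At P = 30.2, Y = 52003: Q = 191.011.
Holding P constant, ∂Q/∂Y = 62.6/Y = 0.00120378.
η_Y = (∂Q/∂Y)·(Y/Q) = 0.00120378 × (52003/191.011) = 0.328.

0.328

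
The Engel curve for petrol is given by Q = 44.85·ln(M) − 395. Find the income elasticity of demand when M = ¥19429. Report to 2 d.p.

At M = 19429: Q = 47.872.
dQ/dM = 44.85/M = 0.0023084 at this income.
η = (dQ/dM)·(M/Q) = 0.0023084 × (19429/47.872) = 0.94.

0.94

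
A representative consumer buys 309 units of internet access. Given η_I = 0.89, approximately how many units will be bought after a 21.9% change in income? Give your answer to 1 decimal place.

369.2

%ΔQ ≈ η × %ΔI = 0.89 × 21.9% = 19.491%.
New Q ≈ 309 × (1 + 0.19491) = 369.2.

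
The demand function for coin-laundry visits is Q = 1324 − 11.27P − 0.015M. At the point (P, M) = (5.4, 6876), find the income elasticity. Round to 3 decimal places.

-0.089

At P = 5.4, M = 6876: Q = 1160.002.
Holding P constant, ∂Q/∂M = −0.015.
η_M = (∂Q/∂M)·(M/Q) = -0.015 × (6876/1160.002) = -0.089.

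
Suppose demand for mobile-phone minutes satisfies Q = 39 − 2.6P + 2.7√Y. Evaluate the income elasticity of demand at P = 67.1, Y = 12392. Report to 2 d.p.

0.91

At P = 67.1, Y = 12392: Q = 165.102.
Holding P constant, ∂Q/∂Y = 2.7/(2√Y) = 0.0121273.
η_Y = (∂Q/∂Y)·(Y/Q) = 0.0121273 × (12392/165.102) = 0.91.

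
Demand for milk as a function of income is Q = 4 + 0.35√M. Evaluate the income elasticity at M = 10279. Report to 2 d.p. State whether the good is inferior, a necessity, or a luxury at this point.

At M = 10279: Q = 39.485.
dQ/dM = 0.35/(2√M) = 0.00172609 at this income.
η = (dQ/dM)·(M/Q) = 0.00172609 × (10279/39.485) = 0.45.
Since 0 < η < 1, the good is a necessity.

0.45 (necessity)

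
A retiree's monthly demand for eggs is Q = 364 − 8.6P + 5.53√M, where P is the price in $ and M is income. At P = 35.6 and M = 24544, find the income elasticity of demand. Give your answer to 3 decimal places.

At P = 35.6, M = 24544: Q = 924.199.
Holding P constant, ∂Q/∂M = 5.53/(2√M) = 0.0176491.
η_M = (∂Q/∂M)·(M/Q) = 0.0176491 × (24544/924.199) = 0.469.

0.469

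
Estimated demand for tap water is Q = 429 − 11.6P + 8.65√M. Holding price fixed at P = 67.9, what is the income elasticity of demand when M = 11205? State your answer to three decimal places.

At P = 67.9, M = 11205: Q = 556.994.
Holding P constant, ∂Q/∂M = 8.65/(2√M) = 0.0408583.
η_M = (∂Q/∂M)·(M/Q) = 0.0408583 × (11205/556.994) = 0.822.

0.822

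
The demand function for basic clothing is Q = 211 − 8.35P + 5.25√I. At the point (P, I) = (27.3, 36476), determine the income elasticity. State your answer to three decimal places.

At P = 27.3, I = 36476: Q = 985.726.
Holding P constant, ∂Q/∂I = 5.25/(2√I) = 0.0137444.
η_I = (∂Q/∂I)·(I/Q) = 0.0137444 × (36476/985.726) = 0.509.

0.509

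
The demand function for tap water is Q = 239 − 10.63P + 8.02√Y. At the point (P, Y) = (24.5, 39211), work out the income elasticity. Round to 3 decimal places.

At P = 24.5, Y = 39211: Q = 1566.667.
Holding P constant, ∂Q/∂Y = 8.02/(2√Y) = 0.0202507.
η_Y = (∂Q/∂Y)·(Y/Q) = 0.0202507 × (39211/1566.667) = 0.507.

0.507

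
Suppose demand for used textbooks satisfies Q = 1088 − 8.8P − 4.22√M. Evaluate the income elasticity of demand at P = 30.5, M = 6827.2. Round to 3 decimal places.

-0.370

At P = 30.5, M = 6827.2: Q = 470.915.
Holding P constant, ∂Q/∂M = -4.22/(2√M) = -0.0255365.
η_M = (∂Q/∂M)·(M/Q) = -0.0255365 × (6827.2/470.915) = -0.370.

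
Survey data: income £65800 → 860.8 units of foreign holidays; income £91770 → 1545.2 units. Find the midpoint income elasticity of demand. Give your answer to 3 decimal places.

ΔQ = 1545.2 − 860.8 = 684.4; midpoint Q̄ = (860.8 + 1545.2)/2 = 1203.
ΔI = 91770 − 65800 = 25970; midpoint Ī = (65800 + 91770)/2 = 78785.
η = (ΔQ/Q̄) ÷ (ΔI/Ī) = (684.4/1203) ÷ (25970/78785) = 1.726.

1.726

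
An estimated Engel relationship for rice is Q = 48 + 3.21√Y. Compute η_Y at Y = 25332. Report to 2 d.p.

At Y = 25332: Q = 558.905.
dQ/dY = 3.21/(2√Y) = 0.0100842 at this income.
η = (dQ/dY)·(Y/Q) = 0.0100842 × (25332/558.905) = 0.46.

0.46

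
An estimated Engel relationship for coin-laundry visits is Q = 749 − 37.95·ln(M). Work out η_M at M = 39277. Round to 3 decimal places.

-0.109

At M = 39277: Q = 347.550.
dQ/dM = -37.95/M = -0.000966214 at this income.
η = (dQ/dM)·(M/Q) = -0.000966214 × (39277/347.550) = -0.109.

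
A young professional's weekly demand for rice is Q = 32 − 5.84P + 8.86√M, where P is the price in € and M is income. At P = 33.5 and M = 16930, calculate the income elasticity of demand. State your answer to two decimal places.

At P = 33.5, M = 16930: Q = 989.182.
Holding P constant, ∂Q/∂M = 8.86/(2√M) = 0.0340467.
η_M = (∂Q/∂M)·(M/Q) = 0.0340467 × (16930/989.182) = 0.58.

0.58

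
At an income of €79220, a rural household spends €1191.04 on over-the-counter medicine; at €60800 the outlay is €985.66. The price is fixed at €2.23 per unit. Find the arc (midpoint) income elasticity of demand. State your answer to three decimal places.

With a constant price, Q₁ = 1191.04/2.23 = 534.099 and Q₂ = 985.66/2.23 = 442.000 (equivalently, work directly with expenditure since P cancels).
Midpoint %ΔQ = (985.66 − 1191.04)/1088.35 = -0.18871; midpoint %ΔI = (60800 − 79220)/70010 = -0.26311.
η = -0.18871 / -0.26311 = 0.717.

0.717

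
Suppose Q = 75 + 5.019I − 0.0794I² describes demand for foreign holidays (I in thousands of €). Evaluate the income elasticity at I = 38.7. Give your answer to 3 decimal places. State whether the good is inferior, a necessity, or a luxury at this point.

At I = 38.7: Q = 150.3187.
dQ/dI = 5.019 − 0.1588I = -1.12656.
η = (dQ/dI)·(I/Q) = -1.12656 × (38.7/150.3187) = -0.290.
η < 0 ⇒ inferior good.

-0.290 (inferior good)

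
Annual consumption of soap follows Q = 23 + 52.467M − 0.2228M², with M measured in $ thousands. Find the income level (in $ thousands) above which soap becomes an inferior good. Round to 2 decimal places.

dQ/dM = 52.467 − 0.4456M.
The good is inferior where dQ/dM < 0. Setting dQ/dM = 0 gives M = 52.467 / 0.4456 = 117.74.

117.74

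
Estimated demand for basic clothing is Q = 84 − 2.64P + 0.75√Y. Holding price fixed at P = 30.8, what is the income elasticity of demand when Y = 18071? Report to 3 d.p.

0.487

At P = 30.8, Y = 18071: Q = 103.509.
Holding P constant, ∂Q/∂Y = 0.75/(2√Y) = 0.00278959.
η_Y = (∂Q/∂Y)·(Y/Q) = 0.00278959 × (18071/103.509) = 0.487.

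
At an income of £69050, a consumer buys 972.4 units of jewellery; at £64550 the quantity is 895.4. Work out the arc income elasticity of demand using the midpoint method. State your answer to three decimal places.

ΔQ = 895.4 − 972.4 = -77; midpoint Q̄ = (972.4 + 895.4)/2 = 933.9.
ΔI = 64550 − 69050 = -4500; midpoint Ī = (69050 + 64550)/2 = 66800.
η = (ΔQ/Q̄) ÷ (ΔI/Ī) = (-77/933.9) ÷ (-4500/66800) = 1.224.

1.224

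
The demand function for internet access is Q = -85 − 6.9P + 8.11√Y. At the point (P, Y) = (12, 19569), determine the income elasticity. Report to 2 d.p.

At P = 12, Y = 19569: Q = 966.702.
Holding P constant, ∂Q/∂Y = 8.11/(2√Y) = 0.0289872.
η_Y = (∂Q/∂Y)·(Y/Q) = 0.0289872 × (19569/966.702) = 0.59.

0.59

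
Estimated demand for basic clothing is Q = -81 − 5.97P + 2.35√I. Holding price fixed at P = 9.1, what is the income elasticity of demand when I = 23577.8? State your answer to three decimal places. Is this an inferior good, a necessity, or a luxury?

0.800 (necessity)

At P = 9.1, I = 23577.8: Q = 225.517.
Holding P constant, ∂Q/∂I = 2.35/(2√I) = 0.0076522.
η_I = (∂Q/∂I)·(I/Q) = 0.0076522 × (23577.8/225.517) = 0.800.
Since 0 < η < 1, this is a necessity.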